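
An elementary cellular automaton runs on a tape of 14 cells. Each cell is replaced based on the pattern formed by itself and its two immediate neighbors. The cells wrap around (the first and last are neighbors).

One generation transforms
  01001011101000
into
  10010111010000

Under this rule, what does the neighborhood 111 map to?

At position 7 the neighborhood is 111; the next row has 1 there.

1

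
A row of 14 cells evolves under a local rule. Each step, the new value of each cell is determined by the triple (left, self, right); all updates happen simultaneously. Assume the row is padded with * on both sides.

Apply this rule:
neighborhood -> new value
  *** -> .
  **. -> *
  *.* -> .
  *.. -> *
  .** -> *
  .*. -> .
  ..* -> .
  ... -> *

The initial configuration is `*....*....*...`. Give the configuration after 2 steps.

step 1: ****..***..**.
step 2: ...**.*.**.**.

...**.*.**.**.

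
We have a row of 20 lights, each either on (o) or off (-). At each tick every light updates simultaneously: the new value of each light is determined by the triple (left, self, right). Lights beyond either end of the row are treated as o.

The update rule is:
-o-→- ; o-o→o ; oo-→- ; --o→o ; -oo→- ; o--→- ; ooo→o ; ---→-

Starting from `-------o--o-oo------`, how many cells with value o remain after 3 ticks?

tick 1: ------o--o-o-------o
tick 2: -----o--o-o-------o-
tick 3: ----o--o-o-------o-o
count of o: 5

5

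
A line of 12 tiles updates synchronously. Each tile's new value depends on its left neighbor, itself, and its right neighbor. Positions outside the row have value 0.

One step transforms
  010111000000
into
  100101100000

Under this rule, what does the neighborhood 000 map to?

At position 7 the neighborhood is 000; the next row has 0 there.

0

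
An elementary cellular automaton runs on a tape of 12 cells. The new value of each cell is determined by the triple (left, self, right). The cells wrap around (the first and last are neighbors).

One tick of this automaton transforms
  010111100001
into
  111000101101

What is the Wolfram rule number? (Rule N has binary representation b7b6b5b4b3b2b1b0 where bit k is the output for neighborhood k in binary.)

position 4: 111 → 0  (bit 7 = 0)
position 6: 110 → 1  (bit 6 = 1)
position 0: 101 → 1  (bit 5 = 1)
position 7: 100 → 0  (bit 4 = 0)
position 3: 011 → 0  (bit 3 = 0)
position 1: 010 → 1  (bit 2 = 1)
position 10: 001 → 0  (bit 1 = 0)
position 8: 000 → 1  (bit 0 = 1)
bits b7..b0 = 01100101 = 101

101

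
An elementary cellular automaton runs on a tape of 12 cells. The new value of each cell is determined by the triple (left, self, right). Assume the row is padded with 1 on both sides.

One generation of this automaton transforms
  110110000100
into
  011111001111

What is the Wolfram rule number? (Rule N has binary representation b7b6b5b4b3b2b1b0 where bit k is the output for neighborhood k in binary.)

position 0: 111 → 0  (bit 7 = 0)
position 1: 110 → 1  (bit 6 = 1)
position 2: 101 → 1  (bit 5 = 1)
position 5: 100 → 1  (bit 4 = 1)
position 3: 011 → 1  (bit 3 = 1)
position 9: 010 → 1  (bit 2 = 1)
position 8: 001 → 1  (bit 1 = 1)
position 6: 000 → 0  (bit 0 = 0)
bits b7..b0 = 01111110 = 126

126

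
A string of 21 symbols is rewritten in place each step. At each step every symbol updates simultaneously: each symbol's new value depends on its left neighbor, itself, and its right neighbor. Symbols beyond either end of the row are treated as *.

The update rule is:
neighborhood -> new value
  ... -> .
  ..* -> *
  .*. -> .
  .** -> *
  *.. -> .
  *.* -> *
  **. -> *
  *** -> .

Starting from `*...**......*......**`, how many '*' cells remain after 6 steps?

8

*..***.....*......**.
*.**.*....*......****
*****....*......**...
....*...*......***..*
...*...*......**.*.**
..*...*......****.**.
count of *: 8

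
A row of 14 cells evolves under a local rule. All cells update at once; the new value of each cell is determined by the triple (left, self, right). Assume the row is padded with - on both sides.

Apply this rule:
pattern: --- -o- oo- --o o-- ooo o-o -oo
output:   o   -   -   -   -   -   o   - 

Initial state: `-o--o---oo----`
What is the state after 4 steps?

ooooo---oo----

------o----ooo
ooooo---oo----
------o----ooo  (repeats step 1; period 2)
step 4: ooooo---oo----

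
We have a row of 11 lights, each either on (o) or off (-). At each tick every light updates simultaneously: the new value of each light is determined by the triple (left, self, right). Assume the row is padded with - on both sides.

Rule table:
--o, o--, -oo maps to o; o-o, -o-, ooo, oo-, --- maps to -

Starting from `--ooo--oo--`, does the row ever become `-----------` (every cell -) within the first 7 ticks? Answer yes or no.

-oo--ooo-o-
oo-ooo----o
o--o--o--o-
-oo-oo-oo-o
oo--o--o---
o-oo-oo-o--
--o--o---o-
tick 7 is --o--o---o-, still not uniform -

no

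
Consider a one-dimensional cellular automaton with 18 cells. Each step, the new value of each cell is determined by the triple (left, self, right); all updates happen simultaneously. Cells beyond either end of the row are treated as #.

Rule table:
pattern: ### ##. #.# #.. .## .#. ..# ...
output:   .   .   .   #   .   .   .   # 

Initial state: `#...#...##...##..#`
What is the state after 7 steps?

.##..##...##...#..
...#...##...##..#.
##..##...##...#...
..#...##...##..##.
#..##...##...#....
.#...##...##..###.
..##...##...#.....

..##...##...#.....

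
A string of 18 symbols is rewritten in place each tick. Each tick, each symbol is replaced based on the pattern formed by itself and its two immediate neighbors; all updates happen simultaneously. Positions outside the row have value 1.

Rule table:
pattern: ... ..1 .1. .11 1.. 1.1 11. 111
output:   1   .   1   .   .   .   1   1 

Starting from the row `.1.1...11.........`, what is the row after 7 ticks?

.1.1.1..1.1111111.
.1.1.1..1..111111.
.1.1.1..1...11111.
.1.1.1..1.1..1111.
.1.1.1..1.1...111.
.1.1.1..1.1.1..11.
.1.1.1..1.1.1...1.

.1.1.1..1.1.1...1.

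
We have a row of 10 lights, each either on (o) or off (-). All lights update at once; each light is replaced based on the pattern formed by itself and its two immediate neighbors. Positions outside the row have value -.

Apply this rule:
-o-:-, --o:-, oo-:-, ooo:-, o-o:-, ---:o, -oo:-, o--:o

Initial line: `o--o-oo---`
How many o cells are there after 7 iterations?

-o-----ooo
--oooo----
o-----oooo
-oooo-----
-----ooooo
oooo------
----oooooo
count of o: 6

6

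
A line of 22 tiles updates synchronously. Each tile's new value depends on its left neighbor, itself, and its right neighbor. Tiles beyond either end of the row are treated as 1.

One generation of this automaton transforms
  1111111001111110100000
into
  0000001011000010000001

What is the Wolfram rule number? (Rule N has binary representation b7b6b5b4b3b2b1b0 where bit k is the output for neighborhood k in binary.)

74

position 0: 111 → 0  (bit 7 = 0)
position 6: 110 → 1  (bit 6 = 1)
position 15: 101 → 0  (bit 5 = 0)
position 7: 100 → 0  (bit 4 = 0)
position 9: 011 → 1  (bit 3 = 1)
position 16: 010 → 0  (bit 2 = 0)
position 8: 001 → 1  (bit 1 = 1)
position 18: 000 → 0  (bit 0 = 0)
bits b7..b0 = 01001010 = 74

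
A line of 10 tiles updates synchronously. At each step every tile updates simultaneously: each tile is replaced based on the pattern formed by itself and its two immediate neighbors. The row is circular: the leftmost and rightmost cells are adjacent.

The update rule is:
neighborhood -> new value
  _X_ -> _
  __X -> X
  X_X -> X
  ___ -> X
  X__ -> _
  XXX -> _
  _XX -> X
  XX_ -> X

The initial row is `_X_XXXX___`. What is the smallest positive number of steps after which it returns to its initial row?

X_XX__X_XX
XXXX_X_XX_
X__XX_XXXX
X_XXXXX___
_XX___X_XX
XXX_XX_XXX
__XXXXXX__
XXX____X_X
__X_XXX_XX
_X_XX_XXXX
X_XXXXX__X
XXX___X_XX
__X_XX_XX_
XX_XXXXXX_
XXXX____XX
___X_XXXX_
XXX_XX__X_
X_XXXX_X_X
XXX__XX_XX
__X_XXXXX_
XX_XX___X_
XXXXX_XX_X
____XXXXXX
_XXXX____X
XX__X_XXX_
XX_X_XX_XX
_XX_XXXXX_
XXXXX___X_
X___X_XX_X
X_XX_XXXXX
XXXXXX____
X____X_XXX
X_XXX_XX__
_XX_XXXX_X
XXXXX__XX_
X___X_XXXX
X_XX_XX___
_XXXXXX_XX
XX____XXXX
_X_XXXX___

40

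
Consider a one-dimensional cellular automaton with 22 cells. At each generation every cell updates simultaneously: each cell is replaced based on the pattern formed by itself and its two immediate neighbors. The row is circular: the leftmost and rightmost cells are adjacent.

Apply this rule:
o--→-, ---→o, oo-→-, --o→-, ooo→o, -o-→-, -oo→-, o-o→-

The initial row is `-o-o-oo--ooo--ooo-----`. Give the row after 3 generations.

--oooooo--o----ooo----

----------o----o--oooo
-oooooooo---oo-----oo-
--oooooo--o----ooo----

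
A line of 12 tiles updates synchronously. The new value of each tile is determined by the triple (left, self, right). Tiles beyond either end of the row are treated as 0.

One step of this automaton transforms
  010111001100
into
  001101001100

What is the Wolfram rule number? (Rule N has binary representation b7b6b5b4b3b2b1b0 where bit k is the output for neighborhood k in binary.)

position 4: 111 → 0  (bit 7 = 0)
position 5: 110 → 1  (bit 6 = 1)
position 2: 101 → 1  (bit 5 = 1)
position 6: 100 → 0  (bit 4 = 0)
position 3: 011 → 1  (bit 3 = 1)
position 1: 010 → 0  (bit 2 = 0)
position 0: 001 → 0  (bit 1 = 0)
position 11: 000 → 0  (bit 0 = 0)
bits b7..b0 = 01101000 = 104

104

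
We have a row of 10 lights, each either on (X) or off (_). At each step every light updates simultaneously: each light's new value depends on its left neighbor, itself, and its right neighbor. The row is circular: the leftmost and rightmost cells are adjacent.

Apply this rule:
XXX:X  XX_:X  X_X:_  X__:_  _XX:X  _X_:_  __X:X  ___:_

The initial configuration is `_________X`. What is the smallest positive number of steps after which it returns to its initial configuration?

10

________X_
_______X__
______X___
_____X____
____X_____
___X______
__X_______
_X________
X_________
_________X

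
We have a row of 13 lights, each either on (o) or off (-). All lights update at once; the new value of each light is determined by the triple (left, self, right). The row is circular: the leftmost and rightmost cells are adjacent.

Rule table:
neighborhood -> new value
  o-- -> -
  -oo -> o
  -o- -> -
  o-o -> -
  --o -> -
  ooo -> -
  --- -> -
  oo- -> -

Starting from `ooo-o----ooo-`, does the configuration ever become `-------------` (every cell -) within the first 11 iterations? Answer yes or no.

iteration 1: o--------o---
iteration 2: -------------
all cells are - at iteration 2

yes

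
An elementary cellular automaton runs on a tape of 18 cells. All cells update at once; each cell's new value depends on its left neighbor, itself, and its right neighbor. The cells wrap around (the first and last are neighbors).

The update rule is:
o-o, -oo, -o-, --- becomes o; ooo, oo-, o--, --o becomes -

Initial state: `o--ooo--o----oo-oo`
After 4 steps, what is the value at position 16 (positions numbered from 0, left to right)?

step 1: ---o----o-oo-o-oo-
step 2: oo-o-oo-ooo-oooo--
step 3: o-oooo-oo--oo-----
step 4: ooo---oo---o--ooo-
position 16 holds o

o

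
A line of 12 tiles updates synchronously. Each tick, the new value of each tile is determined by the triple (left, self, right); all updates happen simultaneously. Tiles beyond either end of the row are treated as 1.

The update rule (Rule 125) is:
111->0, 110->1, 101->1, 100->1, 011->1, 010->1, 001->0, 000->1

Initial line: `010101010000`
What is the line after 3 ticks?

111111111110
000000000011
111111111010

111111111010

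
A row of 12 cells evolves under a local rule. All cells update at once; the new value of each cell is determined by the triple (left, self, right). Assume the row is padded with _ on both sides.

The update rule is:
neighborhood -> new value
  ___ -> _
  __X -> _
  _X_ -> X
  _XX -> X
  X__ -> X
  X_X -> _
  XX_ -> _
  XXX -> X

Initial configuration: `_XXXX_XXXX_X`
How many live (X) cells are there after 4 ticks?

7

tick 1: _XXX__XXX__X
tick 2: _XX_X_XX_X_X
tick 3: _X__X_X__X_X
tick 4: _XX_X_XX_X_X
count of X: 7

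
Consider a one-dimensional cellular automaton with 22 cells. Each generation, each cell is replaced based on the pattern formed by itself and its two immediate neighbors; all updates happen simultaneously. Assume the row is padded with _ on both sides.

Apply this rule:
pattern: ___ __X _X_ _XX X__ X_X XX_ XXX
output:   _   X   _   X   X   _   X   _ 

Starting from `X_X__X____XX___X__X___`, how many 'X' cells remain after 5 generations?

9

___XX_X__XXXX_X_XX_X__
__XXX__XXX__X___XX__X_
_XX_XXXX_XXX_X_XXXXX_X
XXX_X__X_X_X___X___X__
X_X__XX_____X_X_X_X_X_
count of X: 9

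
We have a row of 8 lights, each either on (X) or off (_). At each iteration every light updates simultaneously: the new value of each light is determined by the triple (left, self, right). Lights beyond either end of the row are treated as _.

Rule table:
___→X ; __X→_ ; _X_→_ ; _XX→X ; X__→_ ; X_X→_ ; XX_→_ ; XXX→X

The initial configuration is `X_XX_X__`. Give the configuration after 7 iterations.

__XXXX__

__X____X
X___XX__
__X_X__X
X_______
__XXXXXX
X_XXXXX_
__XXXX__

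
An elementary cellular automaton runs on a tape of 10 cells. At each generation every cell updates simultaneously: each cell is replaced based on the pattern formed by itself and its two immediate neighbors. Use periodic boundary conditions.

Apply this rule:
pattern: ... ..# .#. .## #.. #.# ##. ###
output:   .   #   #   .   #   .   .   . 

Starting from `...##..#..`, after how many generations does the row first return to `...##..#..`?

6

generation 1: ..#..####.
generation 2: .####....#
generation 3: .....#..##
generation 4: #...####..
generation 5: ##.#....##
generation 6: ...##..#..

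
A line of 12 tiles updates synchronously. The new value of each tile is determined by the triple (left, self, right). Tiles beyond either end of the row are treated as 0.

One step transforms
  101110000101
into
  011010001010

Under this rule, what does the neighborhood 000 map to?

0

At position 6 the neighborhood is 000; the next row has 0 there.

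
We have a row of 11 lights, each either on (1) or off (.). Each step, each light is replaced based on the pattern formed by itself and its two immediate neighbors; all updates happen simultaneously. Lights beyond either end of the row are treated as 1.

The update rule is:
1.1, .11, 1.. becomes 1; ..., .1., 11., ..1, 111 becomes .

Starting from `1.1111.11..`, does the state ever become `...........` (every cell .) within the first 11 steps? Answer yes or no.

.11...11.1.
11.1..1.1.1
..1.1..1.11
1..1.1..11.
.1..1.1.1.1
1.1..1.1.11
.1.1..1.11.
1.1.1..11.1
.1.1.1.1.11
1.1.1.1.11.
.1.1.1.11.1
step 11 is .1.1.1.11.1, still not uniform .

no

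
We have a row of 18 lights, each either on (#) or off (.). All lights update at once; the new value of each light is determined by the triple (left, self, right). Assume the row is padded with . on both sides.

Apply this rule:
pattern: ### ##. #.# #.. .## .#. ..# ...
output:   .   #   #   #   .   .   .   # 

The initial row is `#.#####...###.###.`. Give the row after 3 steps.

step 1: .#....###...##..##
step 2: ..###...###..##..#
step 3: #...###...##..##..

#...###...##..##..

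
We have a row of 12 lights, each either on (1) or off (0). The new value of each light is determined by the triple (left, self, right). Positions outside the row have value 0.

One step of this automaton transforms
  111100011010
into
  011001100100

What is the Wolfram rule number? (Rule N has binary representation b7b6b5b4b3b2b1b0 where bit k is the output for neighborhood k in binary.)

163

position 1: 111 → 1  (bit 7 = 1)
position 3: 110 → 0  (bit 6 = 0)
position 9: 101 → 1  (bit 5 = 1)
position 4: 100 → 0  (bit 4 = 0)
position 0: 011 → 0  (bit 3 = 0)
position 10: 010 → 0  (bit 2 = 0)
position 6: 001 → 1  (bit 1 = 1)
position 5: 000 → 1  (bit 0 = 1)
bits b7..b0 = 10100011 = 163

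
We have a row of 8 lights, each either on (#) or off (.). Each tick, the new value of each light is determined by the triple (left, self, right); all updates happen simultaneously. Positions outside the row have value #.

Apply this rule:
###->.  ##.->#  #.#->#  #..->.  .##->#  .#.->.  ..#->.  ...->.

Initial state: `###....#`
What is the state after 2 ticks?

.......#

tick 1: ..#....#
tick 2: .......#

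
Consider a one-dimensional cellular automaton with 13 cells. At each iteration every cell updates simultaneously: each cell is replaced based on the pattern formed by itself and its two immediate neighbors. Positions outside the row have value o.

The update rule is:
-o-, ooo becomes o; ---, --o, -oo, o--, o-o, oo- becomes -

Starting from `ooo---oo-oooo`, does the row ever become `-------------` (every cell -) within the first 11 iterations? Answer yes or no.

yes

oo--------ooo
o----------oo
------------o
-------------
all cells are - at iteration 4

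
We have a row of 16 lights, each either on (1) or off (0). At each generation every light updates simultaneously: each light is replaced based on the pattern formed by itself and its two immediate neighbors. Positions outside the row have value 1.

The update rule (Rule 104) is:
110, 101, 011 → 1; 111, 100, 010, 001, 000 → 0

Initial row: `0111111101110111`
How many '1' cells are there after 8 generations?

1100000111011100
0100000101110100
1000000011011000
1000000011111000
1000000010001000
1000000000000000
1000000000000000  (fixed point — unchanged through generation 8)
count of 1: 1

1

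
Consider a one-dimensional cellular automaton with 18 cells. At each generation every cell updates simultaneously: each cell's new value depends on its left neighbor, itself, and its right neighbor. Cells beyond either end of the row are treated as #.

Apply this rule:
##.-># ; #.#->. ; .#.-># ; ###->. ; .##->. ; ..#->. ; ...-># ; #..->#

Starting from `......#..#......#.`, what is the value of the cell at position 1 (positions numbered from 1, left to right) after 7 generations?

#

#####.##.######.#.
....#..#......#.#.
###.##.######.#.#.
..#..#......#.#.#.
#.##.######.#.#.#.
#..#......#.#.#.#.
##.######.#.#.#.#.
position 1 holds #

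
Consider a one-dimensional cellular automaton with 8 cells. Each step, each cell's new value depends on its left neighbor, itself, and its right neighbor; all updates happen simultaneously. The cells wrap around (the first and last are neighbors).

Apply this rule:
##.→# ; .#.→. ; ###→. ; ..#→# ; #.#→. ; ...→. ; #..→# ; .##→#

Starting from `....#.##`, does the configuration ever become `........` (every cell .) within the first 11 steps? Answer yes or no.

yes

step 1: #..#..##
step 2: ###.###.
step 3: #.#.#.#.
step 4: ........
all cells are . at step 4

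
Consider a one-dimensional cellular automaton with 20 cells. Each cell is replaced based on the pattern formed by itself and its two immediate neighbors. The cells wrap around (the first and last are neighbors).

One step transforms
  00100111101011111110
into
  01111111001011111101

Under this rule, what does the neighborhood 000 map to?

0

At position 0 the neighborhood is 000; the next row has 0 there.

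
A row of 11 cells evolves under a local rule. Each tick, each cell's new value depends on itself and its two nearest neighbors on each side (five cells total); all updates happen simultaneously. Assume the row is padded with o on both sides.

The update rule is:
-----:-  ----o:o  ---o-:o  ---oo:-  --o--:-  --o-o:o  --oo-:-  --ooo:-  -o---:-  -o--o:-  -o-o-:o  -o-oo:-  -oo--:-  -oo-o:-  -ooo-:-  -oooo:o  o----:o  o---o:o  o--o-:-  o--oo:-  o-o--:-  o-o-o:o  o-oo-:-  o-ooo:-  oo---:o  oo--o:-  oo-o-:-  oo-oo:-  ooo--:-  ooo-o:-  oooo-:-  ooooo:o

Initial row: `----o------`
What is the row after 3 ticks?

--oo---ooo-

tick 1: oooo--o--o-
tick 2: oo-------o-
tick 3: --oo---ooo-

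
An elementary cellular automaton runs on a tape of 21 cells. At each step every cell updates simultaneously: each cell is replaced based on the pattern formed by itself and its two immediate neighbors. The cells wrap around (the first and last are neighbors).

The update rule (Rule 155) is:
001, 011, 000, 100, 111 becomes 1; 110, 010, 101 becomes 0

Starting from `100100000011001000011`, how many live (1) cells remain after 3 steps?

011011111110110111111
010011111100100111110
101111111011011111101
count of 1: 17

17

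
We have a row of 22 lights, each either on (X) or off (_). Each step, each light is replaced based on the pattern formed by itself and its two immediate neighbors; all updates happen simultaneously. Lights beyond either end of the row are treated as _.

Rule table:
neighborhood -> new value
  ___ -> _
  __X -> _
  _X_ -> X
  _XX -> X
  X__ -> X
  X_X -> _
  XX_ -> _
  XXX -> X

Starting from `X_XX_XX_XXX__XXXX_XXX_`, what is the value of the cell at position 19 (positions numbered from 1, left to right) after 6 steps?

X_X__X__XX_X_XXX__XX_X
X_XX_XX_X__X_XX_X_X__X
X_X__X__XX_X_X__X_XX_X
X_XX_XX_X__X_XX_X_X__X  (repeats step 2; period 2)
step 6: X_XX_XX_X__X_XX_X_X__X
position 19 holds X

X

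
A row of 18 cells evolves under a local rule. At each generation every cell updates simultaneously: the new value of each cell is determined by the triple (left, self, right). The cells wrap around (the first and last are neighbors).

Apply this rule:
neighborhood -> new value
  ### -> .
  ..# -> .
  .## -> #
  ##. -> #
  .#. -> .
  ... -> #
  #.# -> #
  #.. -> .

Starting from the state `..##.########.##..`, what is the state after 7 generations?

.#.#..#....#..#.#.

#.####......####.#
###..#.####.#..###
..#...##..##...#..
#...#.##..##.#...#
#.#..###..###..#.#
##...#.#..#.#...##
.#.#..#....#..#.#.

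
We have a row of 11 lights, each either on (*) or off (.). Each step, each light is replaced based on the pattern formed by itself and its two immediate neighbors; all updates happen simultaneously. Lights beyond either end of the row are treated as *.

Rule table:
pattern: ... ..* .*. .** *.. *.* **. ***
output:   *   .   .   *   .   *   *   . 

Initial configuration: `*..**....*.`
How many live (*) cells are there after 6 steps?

9

step 1: *..**.**..*
step 2: *..*****..*
step 3: *..*...*..*
step 4: *....*....*
step 5: *.**...**.*
step 6: ****.*.****
count of *: 9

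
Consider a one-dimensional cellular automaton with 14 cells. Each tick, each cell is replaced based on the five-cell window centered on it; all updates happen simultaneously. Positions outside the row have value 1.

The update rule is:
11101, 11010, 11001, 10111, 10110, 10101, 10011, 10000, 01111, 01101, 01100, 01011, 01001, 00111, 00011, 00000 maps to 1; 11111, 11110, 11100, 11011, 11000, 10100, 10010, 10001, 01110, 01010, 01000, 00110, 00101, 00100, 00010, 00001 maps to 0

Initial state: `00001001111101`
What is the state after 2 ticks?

01000111100101
10001110010011

10001110010011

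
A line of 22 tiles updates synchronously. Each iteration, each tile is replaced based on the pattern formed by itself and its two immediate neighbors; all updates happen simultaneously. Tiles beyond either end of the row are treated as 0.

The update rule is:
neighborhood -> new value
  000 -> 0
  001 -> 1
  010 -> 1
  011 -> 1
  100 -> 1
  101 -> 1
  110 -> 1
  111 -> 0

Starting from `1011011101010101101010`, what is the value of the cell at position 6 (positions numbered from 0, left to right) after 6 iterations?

iteration 1: 1111110111111111111111
iteration 2: 1000011100000000000001
iteration 3: 1100110110000000000011
iteration 4: 1111111111000000000111
iteration 5: 1000000001100000001101
iteration 6: 1100000011110000011111
position 6 holds 0

0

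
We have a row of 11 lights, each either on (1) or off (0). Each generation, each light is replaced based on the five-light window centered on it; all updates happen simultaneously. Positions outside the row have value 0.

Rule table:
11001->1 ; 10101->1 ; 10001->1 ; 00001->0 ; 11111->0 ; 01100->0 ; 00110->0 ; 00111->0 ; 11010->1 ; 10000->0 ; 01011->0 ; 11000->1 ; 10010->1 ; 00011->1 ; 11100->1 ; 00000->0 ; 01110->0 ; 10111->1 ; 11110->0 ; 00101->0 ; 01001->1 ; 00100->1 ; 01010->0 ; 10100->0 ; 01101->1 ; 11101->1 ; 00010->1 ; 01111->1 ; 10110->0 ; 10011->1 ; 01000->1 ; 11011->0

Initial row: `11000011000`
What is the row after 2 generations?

01111111110

00100100100
01111111110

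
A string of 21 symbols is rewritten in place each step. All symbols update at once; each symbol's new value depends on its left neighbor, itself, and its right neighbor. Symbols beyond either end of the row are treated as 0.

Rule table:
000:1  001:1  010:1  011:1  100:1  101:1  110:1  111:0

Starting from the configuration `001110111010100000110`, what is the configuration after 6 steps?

101110111000000000001

111011101111111111111
101110111000000000001
111011101111111111111  (repeats step 1; period 2)
step 6: 101110111000000000001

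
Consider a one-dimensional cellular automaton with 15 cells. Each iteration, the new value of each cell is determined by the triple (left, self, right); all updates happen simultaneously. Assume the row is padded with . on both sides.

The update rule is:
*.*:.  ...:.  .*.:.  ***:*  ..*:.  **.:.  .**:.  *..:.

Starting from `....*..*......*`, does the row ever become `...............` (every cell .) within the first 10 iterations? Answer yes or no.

yes

...............
all cells are . at iteration 1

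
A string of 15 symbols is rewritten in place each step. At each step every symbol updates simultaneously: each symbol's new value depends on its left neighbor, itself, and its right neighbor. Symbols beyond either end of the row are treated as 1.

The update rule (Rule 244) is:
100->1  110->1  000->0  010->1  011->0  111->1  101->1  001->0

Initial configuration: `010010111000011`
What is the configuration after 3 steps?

111011011100001
111101101110000
111110110111000

111110110111000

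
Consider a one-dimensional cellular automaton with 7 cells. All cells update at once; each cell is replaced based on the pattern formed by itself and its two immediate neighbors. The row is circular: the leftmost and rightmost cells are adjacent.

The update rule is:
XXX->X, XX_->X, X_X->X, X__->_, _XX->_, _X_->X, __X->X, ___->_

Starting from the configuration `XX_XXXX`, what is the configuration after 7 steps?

step 1: XXX_XXX
step 2: XXXX_XX
step 3: XXXXX_X
step 4: XXXXXX_
step 5: _XXXXXX
step 6: X_XXXXX
step 7: XX_XXXX

XX_XXXX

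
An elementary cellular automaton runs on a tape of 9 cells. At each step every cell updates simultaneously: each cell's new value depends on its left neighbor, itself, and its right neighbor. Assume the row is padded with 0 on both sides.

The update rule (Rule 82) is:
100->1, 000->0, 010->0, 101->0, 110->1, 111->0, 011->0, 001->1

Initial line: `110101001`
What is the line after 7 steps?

010000110
101001011
000110001
001011010
010001001
101010110
000000011

000000011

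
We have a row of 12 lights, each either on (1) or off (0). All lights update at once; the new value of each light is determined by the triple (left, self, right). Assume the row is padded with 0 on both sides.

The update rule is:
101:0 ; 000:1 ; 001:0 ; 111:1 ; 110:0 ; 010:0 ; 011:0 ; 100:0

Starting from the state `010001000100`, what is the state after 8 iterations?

110001000100

000100010001
110001000100
000100010001  (repeats iteration 1; period 2)
iteration 8: 110001000100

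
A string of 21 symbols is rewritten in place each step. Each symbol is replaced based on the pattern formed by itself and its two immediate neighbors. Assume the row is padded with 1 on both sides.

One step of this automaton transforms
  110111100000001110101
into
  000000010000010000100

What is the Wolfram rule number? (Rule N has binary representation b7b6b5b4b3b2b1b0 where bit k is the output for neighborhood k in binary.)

position 0: 111 → 0  (bit 7 = 0)
position 1: 110 → 0  (bit 6 = 0)
position 2: 101 → 0  (bit 5 = 0)
position 7: 100 → 1  (bit 4 = 1)
position 3: 011 → 0  (bit 3 = 0)
position 18: 010 → 1  (bit 2 = 1)
position 13: 001 → 1  (bit 1 = 1)
position 8: 000 → 0  (bit 0 = 0)
bits b7..b0 = 00010110 = 22

22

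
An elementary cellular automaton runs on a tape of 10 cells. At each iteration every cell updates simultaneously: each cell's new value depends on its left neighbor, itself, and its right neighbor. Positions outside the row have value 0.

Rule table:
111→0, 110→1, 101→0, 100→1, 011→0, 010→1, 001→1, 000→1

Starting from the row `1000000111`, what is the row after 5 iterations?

1111100001

iteration 1: 1111111001
iteration 2: 0000001111
iteration 3: 1111110001
iteration 4: 0000011111
iteration 5: 1111100001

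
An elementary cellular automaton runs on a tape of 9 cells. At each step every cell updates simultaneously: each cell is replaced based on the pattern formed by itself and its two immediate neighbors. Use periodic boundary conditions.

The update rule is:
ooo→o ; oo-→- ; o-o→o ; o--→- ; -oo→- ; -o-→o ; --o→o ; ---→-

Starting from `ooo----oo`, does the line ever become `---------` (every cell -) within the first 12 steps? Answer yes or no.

oo----o-o
o----ooo-
o---o-o-o
---ooooo-
--o-ooo--
-ooo-o---
o-o-oo---
oooo----o
ooo----o-
-o----ooo
oo---o-o-
----ooooo
step 12 is ----ooooo, still not uniform -

no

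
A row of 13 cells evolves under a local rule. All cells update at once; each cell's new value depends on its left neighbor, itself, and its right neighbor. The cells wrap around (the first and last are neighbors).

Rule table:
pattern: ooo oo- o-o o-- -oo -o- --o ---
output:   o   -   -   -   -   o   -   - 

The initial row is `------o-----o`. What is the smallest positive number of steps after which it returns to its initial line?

step 1: ------o-----o

1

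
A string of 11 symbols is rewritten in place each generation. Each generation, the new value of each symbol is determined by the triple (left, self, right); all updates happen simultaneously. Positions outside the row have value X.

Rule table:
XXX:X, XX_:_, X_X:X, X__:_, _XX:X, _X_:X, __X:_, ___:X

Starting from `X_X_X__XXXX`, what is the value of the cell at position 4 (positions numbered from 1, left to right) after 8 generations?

_XXXX__XXXX
XXXX___XXXX
XXX__X_XXXX
XX___XXXXXX
X__X_XXXXXX
___XXXXXXXX
_X_XXXXXXXX
XXXXXXXXXXX
position 4 holds X

X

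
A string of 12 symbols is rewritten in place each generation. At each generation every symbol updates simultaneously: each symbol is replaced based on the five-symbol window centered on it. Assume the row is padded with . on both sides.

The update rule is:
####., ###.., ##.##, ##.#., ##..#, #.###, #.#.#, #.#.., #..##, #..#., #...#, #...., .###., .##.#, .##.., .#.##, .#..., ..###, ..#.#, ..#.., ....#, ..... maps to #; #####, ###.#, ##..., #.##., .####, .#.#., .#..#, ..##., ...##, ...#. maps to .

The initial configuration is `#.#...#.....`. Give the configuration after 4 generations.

generation 1: #.###.######
generation 2: ####.##...##
generation 3: #.#.#.#.#..#
generation 4: #.#.#.#.#.##

#.#.#.#.#.##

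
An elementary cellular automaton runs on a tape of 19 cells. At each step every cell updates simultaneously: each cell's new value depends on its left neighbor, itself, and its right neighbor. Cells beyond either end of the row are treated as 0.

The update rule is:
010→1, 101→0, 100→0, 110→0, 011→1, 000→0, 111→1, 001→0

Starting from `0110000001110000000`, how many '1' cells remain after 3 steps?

step 1: 0100000001100000000
step 2: 0100000001000000000
step 3: 0100000001000000000
count of 1: 2

2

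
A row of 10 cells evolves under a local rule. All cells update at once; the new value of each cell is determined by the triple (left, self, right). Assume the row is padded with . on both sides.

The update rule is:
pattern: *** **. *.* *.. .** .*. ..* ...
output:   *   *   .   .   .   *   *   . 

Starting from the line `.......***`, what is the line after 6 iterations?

.**.*.*..*

......*.**
.....**..*
....*.*.**
...**.*..*
..*.*.*.**
.**.*.*..*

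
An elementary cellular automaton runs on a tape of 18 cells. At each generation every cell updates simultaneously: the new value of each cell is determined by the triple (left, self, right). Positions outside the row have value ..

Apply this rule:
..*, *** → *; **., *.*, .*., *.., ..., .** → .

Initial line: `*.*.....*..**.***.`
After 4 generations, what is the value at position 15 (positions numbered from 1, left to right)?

.......*..*....*..
......*..*....*...
.....*..*....*....
....*..*....*.....
position 15 holds .

.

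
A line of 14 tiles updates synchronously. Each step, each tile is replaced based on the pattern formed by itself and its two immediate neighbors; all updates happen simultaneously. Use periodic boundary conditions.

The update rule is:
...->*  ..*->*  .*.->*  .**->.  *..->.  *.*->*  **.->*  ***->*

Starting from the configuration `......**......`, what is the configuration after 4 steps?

******.*.*****
*********.****
**********.***
***********.**

***********.**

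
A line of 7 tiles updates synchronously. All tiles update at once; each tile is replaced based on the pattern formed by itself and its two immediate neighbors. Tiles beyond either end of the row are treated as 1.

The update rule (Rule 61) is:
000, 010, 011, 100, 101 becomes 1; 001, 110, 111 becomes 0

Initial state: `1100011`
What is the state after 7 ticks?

0111101

0011010
1010111
0111100
1100010
0011011
1010110
0111101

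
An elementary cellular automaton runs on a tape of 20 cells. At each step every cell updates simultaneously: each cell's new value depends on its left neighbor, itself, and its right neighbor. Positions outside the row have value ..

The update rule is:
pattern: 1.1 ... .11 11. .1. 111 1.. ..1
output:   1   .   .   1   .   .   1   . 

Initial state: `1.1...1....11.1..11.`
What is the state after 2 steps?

..1.1...1....11.1..1

.1.1...1....11.1..11
..1.1...1....11.1..1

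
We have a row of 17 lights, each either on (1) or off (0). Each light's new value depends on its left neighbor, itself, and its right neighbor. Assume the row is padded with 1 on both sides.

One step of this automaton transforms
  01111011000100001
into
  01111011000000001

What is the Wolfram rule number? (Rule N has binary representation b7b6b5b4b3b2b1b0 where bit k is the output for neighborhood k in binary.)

200

position 2: 111 → 1  (bit 7 = 1)
position 4: 110 → 1  (bit 6 = 1)
position 0: 101 → 0  (bit 5 = 0)
position 8: 100 → 0  (bit 4 = 0)
position 1: 011 → 1  (bit 3 = 1)
position 11: 010 → 0  (bit 2 = 0)
position 10: 001 → 0  (bit 1 = 0)
position 9: 000 → 0  (bit 0 = 0)
bits b7..b0 = 11001000 = 200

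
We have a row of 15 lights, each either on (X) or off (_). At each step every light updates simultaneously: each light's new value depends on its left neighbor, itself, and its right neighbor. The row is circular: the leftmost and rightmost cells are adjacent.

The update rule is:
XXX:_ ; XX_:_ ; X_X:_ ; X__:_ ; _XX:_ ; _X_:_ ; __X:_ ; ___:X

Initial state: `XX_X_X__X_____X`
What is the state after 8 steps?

XXXXXXXXX_____X

__________XXX__
XXXXXXXXX_____X
__________XXX__  (repeats step 1; period 2)
step 8: XXXXXXXXX_____X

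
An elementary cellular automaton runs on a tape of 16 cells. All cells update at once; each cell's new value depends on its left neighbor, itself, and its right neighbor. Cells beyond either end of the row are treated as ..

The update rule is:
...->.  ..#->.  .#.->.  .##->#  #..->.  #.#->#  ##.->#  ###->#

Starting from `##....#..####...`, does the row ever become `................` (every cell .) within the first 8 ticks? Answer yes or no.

no

##.......####...
##.......####...  (fixed point — unchanged through tick 8)
tick 8 is ##.......####..., still not uniform .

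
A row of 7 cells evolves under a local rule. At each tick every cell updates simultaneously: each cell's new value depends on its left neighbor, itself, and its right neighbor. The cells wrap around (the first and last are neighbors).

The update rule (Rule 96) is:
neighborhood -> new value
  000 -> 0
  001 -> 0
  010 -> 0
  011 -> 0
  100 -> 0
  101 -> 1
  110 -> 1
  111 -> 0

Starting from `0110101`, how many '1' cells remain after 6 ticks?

1011010
0101101
1010110
0101011
1010101
1101010
count of 1: 4

4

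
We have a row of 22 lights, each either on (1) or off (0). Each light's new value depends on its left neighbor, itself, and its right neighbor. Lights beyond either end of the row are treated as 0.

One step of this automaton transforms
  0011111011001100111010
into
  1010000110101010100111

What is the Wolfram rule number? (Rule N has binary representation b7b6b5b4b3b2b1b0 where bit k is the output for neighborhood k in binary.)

61

position 3: 111 → 0  (bit 7 = 0)
position 6: 110 → 0  (bit 6 = 0)
position 7: 101 → 1  (bit 5 = 1)
position 10: 100 → 1  (bit 4 = 1)
position 2: 011 → 1  (bit 3 = 1)
position 20: 010 → 1  (bit 2 = 1)
position 1: 001 → 0  (bit 1 = 0)
position 0: 000 → 1  (bit 0 = 1)
bits b7..b0 = 00111101 = 61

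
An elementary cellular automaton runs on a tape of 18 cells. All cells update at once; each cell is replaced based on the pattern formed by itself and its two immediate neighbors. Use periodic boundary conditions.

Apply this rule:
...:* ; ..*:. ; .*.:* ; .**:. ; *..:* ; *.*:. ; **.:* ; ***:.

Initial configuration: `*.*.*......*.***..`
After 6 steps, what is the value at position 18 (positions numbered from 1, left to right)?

.

*.*.******.*...**.
*.*......*.***..*.
*.******.*...**.*.
*......*.***..*.*.
******.*...**.*.*.
.....*.***..*.*.*.
position 18 holds .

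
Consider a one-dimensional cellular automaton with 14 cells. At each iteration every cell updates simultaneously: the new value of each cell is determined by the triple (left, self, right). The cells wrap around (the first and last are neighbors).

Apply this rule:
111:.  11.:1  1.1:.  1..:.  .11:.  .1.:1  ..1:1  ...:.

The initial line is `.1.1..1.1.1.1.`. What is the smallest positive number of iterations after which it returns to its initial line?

2

iteration 1: 11.1.11.1.1.1.
iteration 2: .1.1..1.1.1.1.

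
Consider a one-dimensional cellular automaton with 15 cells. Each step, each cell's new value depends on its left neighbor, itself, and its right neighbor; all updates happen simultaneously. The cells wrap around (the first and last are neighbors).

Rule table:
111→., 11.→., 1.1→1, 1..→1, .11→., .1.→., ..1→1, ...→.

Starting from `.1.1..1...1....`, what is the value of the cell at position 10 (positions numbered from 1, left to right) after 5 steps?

1

1.1.11.1.1.1...
.1.1..1.1.1.1.1
1.1.11.1.1.1.1.
.1.1..1.1.1.1.1  (repeats step 2; period 2)
step 5: 1.1.11.1.1.1.1.
position 10 holds 1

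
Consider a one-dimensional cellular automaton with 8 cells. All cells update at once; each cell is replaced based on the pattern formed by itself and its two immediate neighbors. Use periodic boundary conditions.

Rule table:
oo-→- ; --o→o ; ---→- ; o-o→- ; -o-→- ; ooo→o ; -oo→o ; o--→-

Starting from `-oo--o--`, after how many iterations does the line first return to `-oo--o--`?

8

iteration 1: oo--o---
iteration 2: o--o---o
iteration 3: --o---oo
iteration 4: -o---oo-
iteration 5: o---oo--
iteration 6: ---oo--o
iteration 7: --oo--o-
iteration 8: -oo--o--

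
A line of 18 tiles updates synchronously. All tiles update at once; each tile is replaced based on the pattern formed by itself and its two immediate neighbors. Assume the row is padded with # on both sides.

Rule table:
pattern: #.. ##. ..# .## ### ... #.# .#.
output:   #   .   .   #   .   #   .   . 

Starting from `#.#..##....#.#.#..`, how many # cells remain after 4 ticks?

...#.#.###......#.
##.....#..#####...
..####..#.#....##.
#.#...#....###.#..
count of #: 7

7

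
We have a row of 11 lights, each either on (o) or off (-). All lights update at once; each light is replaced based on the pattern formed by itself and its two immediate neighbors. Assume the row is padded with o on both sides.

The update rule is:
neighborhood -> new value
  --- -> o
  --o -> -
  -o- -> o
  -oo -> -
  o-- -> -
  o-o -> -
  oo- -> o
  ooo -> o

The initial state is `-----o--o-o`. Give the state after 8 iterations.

-ooo-o--o--
--oo-o--o--
---o-o--o--
-o-o-o--o--
-o-o-o--o--  (fixed point — unchanged through iteration 8)

-o-o-o--o--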